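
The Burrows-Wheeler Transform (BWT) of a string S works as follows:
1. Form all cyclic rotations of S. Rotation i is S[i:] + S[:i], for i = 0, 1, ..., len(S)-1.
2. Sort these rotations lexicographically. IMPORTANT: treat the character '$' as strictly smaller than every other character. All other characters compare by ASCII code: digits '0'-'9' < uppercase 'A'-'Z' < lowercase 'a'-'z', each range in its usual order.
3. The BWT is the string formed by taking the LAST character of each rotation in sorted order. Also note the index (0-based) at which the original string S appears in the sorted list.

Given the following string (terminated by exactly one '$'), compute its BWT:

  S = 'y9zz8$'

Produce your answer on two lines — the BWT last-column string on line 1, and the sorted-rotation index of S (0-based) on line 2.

All 6 rotations (rotation i = S[i:]+S[:i]):
  rot[0] = y9zz8$
  rot[1] = 9zz8$y
  rot[2] = zz8$y9
  rot[3] = z8$y9z
  rot[4] = 8$y9zz
  rot[5] = $y9zz8
Sorted (with $ < everything):
  sorted[0] = $y9zz8  (last char: '8')
  sorted[1] = 8$y9zz  (last char: 'z')
  sorted[2] = 9zz8$y  (last char: 'y')
  sorted[3] = y9zz8$  (last char: '$')
  sorted[4] = z8$y9z  (last char: 'z')
  sorted[5] = zz8$y9  (last char: '9')
Last column: 8zy$z9
Original string S is at sorted index 3

Answer: 8zy$z9
3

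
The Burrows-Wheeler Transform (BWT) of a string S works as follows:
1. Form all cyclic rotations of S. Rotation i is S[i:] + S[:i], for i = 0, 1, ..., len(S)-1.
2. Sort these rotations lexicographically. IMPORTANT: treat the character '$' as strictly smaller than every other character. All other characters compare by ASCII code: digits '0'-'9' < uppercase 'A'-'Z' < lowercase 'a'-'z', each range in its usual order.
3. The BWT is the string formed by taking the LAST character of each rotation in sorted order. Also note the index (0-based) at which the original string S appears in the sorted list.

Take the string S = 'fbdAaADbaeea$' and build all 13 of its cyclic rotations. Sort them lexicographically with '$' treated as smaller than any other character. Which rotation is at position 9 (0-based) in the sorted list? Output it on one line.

All 13 rotations (rotation i = S[i:]+S[:i]):
  rot[0] = fbdAaADbaeea$
  rot[1] = bdAaADbaeea$f
  rot[2] = dAaADbaeea$fb
  rot[3] = AaADbaeea$fbd
  rot[4] = aADbaeea$fbdA
  rot[5] = ADbaeea$fbdAa
  rot[6] = Dbaeea$fbdAaA
  rot[7] = baeea$fbdAaAD
  rot[8] = aeea$fbdAaADb
  rot[9] = eea$fbdAaADba
  rot[10] = ea$fbdAaADbae
  rot[11] = a$fbdAaADbaee
  rot[12] = $fbdAaADbaeea
Sorted (with $ < everything):
  sorted[0] = $fbdAaADbaeea
  sorted[1] = ADbaeea$fbdAa
  sorted[2] = AaADbaeea$fbd
  sorted[3] = Dbaeea$fbdAaA
  sorted[4] = a$fbdAaADbaee
  sorted[5] = aADbaeea$fbdA
  sorted[6] = aeea$fbdAaADb
  sorted[7] = baeea$fbdAaAD
  sorted[8] = bdAaADbaeea$f
  sorted[9] = dAaADbaeea$fb
  sorted[10] = ea$fbdAaADbae
  sorted[11] = eea$fbdAaADba
  sorted[12] = fbdAaADbaeea$
sorted[9] = dAaADbaeea$fb

Answer: dAaADbaeea$fb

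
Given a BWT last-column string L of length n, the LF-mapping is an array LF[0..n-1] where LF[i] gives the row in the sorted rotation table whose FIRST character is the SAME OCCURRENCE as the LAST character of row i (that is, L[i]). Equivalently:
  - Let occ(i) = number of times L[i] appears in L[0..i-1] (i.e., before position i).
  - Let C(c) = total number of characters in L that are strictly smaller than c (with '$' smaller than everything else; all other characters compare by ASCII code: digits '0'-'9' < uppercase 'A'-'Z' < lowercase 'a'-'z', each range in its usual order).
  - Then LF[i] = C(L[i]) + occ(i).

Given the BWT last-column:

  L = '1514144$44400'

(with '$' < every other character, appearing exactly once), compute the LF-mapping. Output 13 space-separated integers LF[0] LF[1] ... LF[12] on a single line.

Answer: 3 12 4 6 5 7 8 0 9 10 11 1 2

Derivation:
Char counts: '$':1, '0':2, '1':3, '4':6, '5':1
C (first-col start): C('$')=0, C('0')=1, C('1')=3, C('4')=6, C('5')=12
L[0]='1': occ=0, LF[0]=C('1')+0=3+0=3
L[1]='5': occ=0, LF[1]=C('5')+0=12+0=12
L[2]='1': occ=1, LF[2]=C('1')+1=3+1=4
L[3]='4': occ=0, LF[3]=C('4')+0=6+0=6
L[4]='1': occ=2, LF[4]=C('1')+2=3+2=5
L[5]='4': occ=1, LF[5]=C('4')+1=6+1=7
L[6]='4': occ=2, LF[6]=C('4')+2=6+2=8
L[7]='$': occ=0, LF[7]=C('$')+0=0+0=0
L[8]='4': occ=3, LF[8]=C('4')+3=6+3=9
L[9]='4': occ=4, LF[9]=C('4')+4=6+4=10
L[10]='4': occ=5, LF[10]=C('4')+5=6+5=11
L[11]='0': occ=0, LF[11]=C('0')+0=1+0=1
L[12]='0': occ=1, LF[12]=C('0')+1=1+1=2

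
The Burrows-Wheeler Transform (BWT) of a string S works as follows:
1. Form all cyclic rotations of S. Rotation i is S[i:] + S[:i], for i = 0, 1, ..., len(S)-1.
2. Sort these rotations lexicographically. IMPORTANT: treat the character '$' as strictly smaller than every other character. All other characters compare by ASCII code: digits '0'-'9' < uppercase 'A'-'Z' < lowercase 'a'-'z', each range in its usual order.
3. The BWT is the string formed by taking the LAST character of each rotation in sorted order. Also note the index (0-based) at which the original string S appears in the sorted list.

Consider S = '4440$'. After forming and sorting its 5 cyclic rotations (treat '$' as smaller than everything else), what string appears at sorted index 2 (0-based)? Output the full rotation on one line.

All 5 rotations (rotation i = S[i:]+S[:i]):
  rot[0] = 4440$
  rot[1] = 440$4
  rot[2] = 40$44
  rot[3] = 0$444
  rot[4] = $4440
Sorted (with $ < everything):
  sorted[0] = $4440
  sorted[1] = 0$444
  sorted[2] = 40$44
  sorted[3] = 440$4
  sorted[4] = 4440$
sorted[2] = 40$44

Answer: 40$44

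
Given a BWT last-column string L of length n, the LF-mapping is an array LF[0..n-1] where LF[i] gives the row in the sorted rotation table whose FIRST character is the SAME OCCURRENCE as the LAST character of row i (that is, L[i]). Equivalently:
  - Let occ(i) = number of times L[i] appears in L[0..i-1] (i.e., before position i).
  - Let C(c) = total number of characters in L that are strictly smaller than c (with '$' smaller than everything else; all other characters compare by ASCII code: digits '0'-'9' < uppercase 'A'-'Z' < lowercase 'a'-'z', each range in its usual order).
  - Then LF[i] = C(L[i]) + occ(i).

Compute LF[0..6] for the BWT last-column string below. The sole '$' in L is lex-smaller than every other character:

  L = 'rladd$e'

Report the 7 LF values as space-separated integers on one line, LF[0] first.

Answer: 6 5 1 2 3 0 4

Derivation:
Char counts: '$':1, 'a':1, 'd':2, 'e':1, 'l':1, 'r':1
C (first-col start): C('$')=0, C('a')=1, C('d')=2, C('e')=4, C('l')=5, C('r')=6
L[0]='r': occ=0, LF[0]=C('r')+0=6+0=6
L[1]='l': occ=0, LF[1]=C('l')+0=5+0=5
L[2]='a': occ=0, LF[2]=C('a')+0=1+0=1
L[3]='d': occ=0, LF[3]=C('d')+0=2+0=2
L[4]='d': occ=1, LF[4]=C('d')+1=2+1=3
L[5]='$': occ=0, LF[5]=C('$')+0=0+0=0
L[6]='e': occ=0, LF[6]=C('e')+0=4+0=4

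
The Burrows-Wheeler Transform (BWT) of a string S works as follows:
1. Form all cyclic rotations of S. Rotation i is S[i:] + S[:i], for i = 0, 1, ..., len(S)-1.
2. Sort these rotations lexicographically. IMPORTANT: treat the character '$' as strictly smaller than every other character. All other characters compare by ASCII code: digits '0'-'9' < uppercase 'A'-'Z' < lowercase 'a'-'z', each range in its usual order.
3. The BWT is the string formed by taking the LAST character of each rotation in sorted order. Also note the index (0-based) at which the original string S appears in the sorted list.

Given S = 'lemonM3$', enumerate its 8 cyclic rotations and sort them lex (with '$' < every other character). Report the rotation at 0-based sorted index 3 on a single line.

Answer: emonM3$l

Derivation:
All 8 rotations (rotation i = S[i:]+S[:i]):
  rot[0] = lemonM3$
  rot[1] = emonM3$l
  rot[2] = monM3$le
  rot[3] = onM3$lem
  rot[4] = nM3$lemo
  rot[5] = M3$lemon
  rot[6] = 3$lemonM
  rot[7] = $lemonM3
Sorted (with $ < everything):
  sorted[0] = $lemonM3
  sorted[1] = 3$lemonM
  sorted[2] = M3$lemon
  sorted[3] = emonM3$l
  sorted[4] = lemonM3$
  sorted[5] = monM3$le
  sorted[6] = nM3$lemo
  sorted[7] = onM3$lem
sorted[3] = emonM3$l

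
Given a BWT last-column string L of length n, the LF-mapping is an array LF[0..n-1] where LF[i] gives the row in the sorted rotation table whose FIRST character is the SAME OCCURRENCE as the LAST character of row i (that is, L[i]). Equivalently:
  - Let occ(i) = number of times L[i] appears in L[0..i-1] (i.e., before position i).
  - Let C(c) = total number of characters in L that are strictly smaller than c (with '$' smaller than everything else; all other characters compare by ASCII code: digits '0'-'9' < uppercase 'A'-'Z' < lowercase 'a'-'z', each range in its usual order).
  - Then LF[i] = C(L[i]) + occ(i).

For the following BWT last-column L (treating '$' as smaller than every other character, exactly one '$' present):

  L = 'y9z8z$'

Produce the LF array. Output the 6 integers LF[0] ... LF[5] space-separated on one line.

Char counts: '$':1, '8':1, '9':1, 'y':1, 'z':2
C (first-col start): C('$')=0, C('8')=1, C('9')=2, C('y')=3, C('z')=4
L[0]='y': occ=0, LF[0]=C('y')+0=3+0=3
L[1]='9': occ=0, LF[1]=C('9')+0=2+0=2
L[2]='z': occ=0, LF[2]=C('z')+0=4+0=4
L[3]='8': occ=0, LF[3]=C('8')+0=1+0=1
L[4]='z': occ=1, LF[4]=C('z')+1=4+1=5
L[5]='$': occ=0, LF[5]=C('$')+0=0+0=0

Answer: 3 2 4 1 5 0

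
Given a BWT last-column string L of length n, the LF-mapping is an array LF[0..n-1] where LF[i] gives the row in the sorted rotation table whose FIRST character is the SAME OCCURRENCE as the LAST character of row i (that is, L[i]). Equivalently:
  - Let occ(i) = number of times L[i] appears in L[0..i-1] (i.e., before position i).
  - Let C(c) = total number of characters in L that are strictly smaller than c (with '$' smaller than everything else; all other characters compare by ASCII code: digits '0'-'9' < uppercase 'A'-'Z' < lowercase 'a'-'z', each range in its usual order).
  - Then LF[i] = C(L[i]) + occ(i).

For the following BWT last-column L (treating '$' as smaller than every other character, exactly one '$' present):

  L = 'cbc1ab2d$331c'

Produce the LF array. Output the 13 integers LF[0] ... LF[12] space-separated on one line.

Char counts: '$':1, '1':2, '2':1, '3':2, 'a':1, 'b':2, 'c':3, 'd':1
C (first-col start): C('$')=0, C('1')=1, C('2')=3, C('3')=4, C('a')=6, C('b')=7, C('c')=9, C('d')=12
L[0]='c': occ=0, LF[0]=C('c')+0=9+0=9
L[1]='b': occ=0, LF[1]=C('b')+0=7+0=7
L[2]='c': occ=1, LF[2]=C('c')+1=9+1=10
L[3]='1': occ=0, LF[3]=C('1')+0=1+0=1
L[4]='a': occ=0, LF[4]=C('a')+0=6+0=6
L[5]='b': occ=1, LF[5]=C('b')+1=7+1=8
L[6]='2': occ=0, LF[6]=C('2')+0=3+0=3
L[7]='d': occ=0, LF[7]=C('d')+0=12+0=12
L[8]='$': occ=0, LF[8]=C('$')+0=0+0=0
L[9]='3': occ=0, LF[9]=C('3')+0=4+0=4
L[10]='3': occ=1, LF[10]=C('3')+1=4+1=5
L[11]='1': occ=1, LF[11]=C('1')+1=1+1=2
L[12]='c': occ=2, LF[12]=C('c')+2=9+2=11

Answer: 9 7 10 1 6 8 3 12 0 4 5 2 11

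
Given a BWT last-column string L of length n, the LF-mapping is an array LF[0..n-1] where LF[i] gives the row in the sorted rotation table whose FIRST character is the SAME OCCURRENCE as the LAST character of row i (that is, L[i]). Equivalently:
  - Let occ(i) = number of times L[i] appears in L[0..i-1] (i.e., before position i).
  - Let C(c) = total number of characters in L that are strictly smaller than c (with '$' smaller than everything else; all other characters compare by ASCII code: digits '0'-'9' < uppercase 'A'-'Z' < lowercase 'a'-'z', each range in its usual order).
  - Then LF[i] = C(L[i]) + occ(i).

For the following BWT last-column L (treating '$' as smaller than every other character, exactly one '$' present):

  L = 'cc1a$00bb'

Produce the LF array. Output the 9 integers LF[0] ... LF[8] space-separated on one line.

Char counts: '$':1, '0':2, '1':1, 'a':1, 'b':2, 'c':2
C (first-col start): C('$')=0, C('0')=1, C('1')=3, C('a')=4, C('b')=5, C('c')=7
L[0]='c': occ=0, LF[0]=C('c')+0=7+0=7
L[1]='c': occ=1, LF[1]=C('c')+1=7+1=8
L[2]='1': occ=0, LF[2]=C('1')+0=3+0=3
L[3]='a': occ=0, LF[3]=C('a')+0=4+0=4
L[4]='$': occ=0, LF[4]=C('$')+0=0+0=0
L[5]='0': occ=0, LF[5]=C('0')+0=1+0=1
L[6]='0': occ=1, LF[6]=C('0')+1=1+1=2
L[7]='b': occ=0, LF[7]=C('b')+0=5+0=5
L[8]='b': occ=1, LF[8]=C('b')+1=5+1=6

Answer: 7 8 3 4 0 1 2 5 6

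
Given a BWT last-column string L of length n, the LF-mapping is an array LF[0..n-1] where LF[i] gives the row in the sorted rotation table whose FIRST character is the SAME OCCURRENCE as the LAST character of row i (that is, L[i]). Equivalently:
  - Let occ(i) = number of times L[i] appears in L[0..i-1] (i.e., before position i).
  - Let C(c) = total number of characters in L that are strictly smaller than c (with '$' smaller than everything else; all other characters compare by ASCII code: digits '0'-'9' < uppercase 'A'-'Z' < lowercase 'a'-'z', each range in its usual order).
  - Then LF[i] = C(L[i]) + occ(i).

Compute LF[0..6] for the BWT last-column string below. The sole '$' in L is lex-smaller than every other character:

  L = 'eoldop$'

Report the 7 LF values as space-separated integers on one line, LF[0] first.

Answer: 2 4 3 1 5 6 0

Derivation:
Char counts: '$':1, 'd':1, 'e':1, 'l':1, 'o':2, 'p':1
C (first-col start): C('$')=0, C('d')=1, C('e')=2, C('l')=3, C('o')=4, C('p')=6
L[0]='e': occ=0, LF[0]=C('e')+0=2+0=2
L[1]='o': occ=0, LF[1]=C('o')+0=4+0=4
L[2]='l': occ=0, LF[2]=C('l')+0=3+0=3
L[3]='d': occ=0, LF[3]=C('d')+0=1+0=1
L[4]='o': occ=1, LF[4]=C('o')+1=4+1=5
L[5]='p': occ=0, LF[5]=C('p')+0=6+0=6
L[6]='$': occ=0, LF[6]=C('$')+0=0+0=0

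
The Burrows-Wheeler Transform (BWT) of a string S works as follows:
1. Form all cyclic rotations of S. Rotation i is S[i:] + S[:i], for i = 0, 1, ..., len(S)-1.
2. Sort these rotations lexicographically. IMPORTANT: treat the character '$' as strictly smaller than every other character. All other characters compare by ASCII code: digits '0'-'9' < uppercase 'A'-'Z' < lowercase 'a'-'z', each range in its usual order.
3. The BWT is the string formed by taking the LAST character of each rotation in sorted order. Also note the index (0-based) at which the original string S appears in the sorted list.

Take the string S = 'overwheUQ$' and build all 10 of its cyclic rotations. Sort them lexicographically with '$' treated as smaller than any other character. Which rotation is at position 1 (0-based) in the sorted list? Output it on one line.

Answer: Q$overwheU

Derivation:
All 10 rotations (rotation i = S[i:]+S[:i]):
  rot[0] = overwheUQ$
  rot[1] = verwheUQ$o
  rot[2] = erwheUQ$ov
  rot[3] = rwheUQ$ove
  rot[4] = wheUQ$over
  rot[5] = heUQ$overw
  rot[6] = eUQ$overwh
  rot[7] = UQ$overwhe
  rot[8] = Q$overwheU
  rot[9] = $overwheUQ
Sorted (with $ < everything):
  sorted[0] = $overwheUQ
  sorted[1] = Q$overwheU
  sorted[2] = UQ$overwhe
  sorted[3] = eUQ$overwh
  sorted[4] = erwheUQ$ov
  sorted[5] = heUQ$overw
  sorted[6] = overwheUQ$
  sorted[7] = rwheUQ$ove
  sorted[8] = verwheUQ$o
  sorted[9] = wheUQ$over
sorted[1] = Q$overwheU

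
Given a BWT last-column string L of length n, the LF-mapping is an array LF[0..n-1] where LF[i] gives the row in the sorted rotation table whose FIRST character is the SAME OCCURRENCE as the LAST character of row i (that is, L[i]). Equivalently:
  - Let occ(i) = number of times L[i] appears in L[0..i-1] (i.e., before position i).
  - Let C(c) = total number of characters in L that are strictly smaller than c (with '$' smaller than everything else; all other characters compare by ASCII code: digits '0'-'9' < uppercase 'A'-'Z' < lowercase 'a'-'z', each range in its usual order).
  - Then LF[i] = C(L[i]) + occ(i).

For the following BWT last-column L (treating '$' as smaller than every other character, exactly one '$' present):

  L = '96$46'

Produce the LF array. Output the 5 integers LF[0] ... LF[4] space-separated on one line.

Char counts: '$':1, '4':1, '6':2, '9':1
C (first-col start): C('$')=0, C('4')=1, C('6')=2, C('9')=4
L[0]='9': occ=0, LF[0]=C('9')+0=4+0=4
L[1]='6': occ=0, LF[1]=C('6')+0=2+0=2
L[2]='$': occ=0, LF[2]=C('$')+0=0+0=0
L[3]='4': occ=0, LF[3]=C('4')+0=1+0=1
L[4]='6': occ=1, LF[4]=C('6')+1=2+1=3

Answer: 4 2 0 1 3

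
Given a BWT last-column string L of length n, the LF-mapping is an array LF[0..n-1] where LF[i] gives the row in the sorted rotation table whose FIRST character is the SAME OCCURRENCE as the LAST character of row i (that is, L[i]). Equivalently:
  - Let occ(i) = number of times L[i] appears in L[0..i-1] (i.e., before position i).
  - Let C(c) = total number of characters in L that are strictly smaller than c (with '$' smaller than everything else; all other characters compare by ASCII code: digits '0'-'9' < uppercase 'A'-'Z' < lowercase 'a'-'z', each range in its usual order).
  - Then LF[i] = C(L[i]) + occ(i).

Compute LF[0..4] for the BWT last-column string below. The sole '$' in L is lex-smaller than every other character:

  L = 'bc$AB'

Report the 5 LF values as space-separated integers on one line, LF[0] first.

Char counts: '$':1, 'A':1, 'B':1, 'b':1, 'c':1
C (first-col start): C('$')=0, C('A')=1, C('B')=2, C('b')=3, C('c')=4
L[0]='b': occ=0, LF[0]=C('b')+0=3+0=3
L[1]='c': occ=0, LF[1]=C('c')+0=4+0=4
L[2]='$': occ=0, LF[2]=C('$')+0=0+0=0
L[3]='A': occ=0, LF[3]=C('A')+0=1+0=1
L[4]='B': occ=0, LF[4]=C('B')+0=2+0=2

Answer: 3 4 0 1 2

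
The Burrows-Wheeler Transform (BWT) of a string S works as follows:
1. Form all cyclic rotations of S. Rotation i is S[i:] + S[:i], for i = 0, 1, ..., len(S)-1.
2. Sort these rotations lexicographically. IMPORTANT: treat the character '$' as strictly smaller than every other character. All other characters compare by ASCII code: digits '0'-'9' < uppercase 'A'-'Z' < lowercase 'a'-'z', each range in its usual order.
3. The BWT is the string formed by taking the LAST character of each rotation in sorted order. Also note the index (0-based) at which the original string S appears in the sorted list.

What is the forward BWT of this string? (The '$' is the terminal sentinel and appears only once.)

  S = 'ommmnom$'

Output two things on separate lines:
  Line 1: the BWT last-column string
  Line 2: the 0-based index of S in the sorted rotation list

All 8 rotations (rotation i = S[i:]+S[:i]):
  rot[0] = ommmnom$
  rot[1] = mmmnom$o
  rot[2] = mmnom$om
  rot[3] = mnom$omm
  rot[4] = nom$ommm
  rot[5] = om$ommmn
  rot[6] = m$ommmno
  rot[7] = $ommmnom
Sorted (with $ < everything):
  sorted[0] = $ommmnom  (last char: 'm')
  sorted[1] = m$ommmno  (last char: 'o')
  sorted[2] = mmmnom$o  (last char: 'o')
  sorted[3] = mmnom$om  (last char: 'm')
  sorted[4] = mnom$omm  (last char: 'm')
  sorted[5] = nom$ommm  (last char: 'm')
  sorted[6] = om$ommmn  (last char: 'n')
  sorted[7] = ommmnom$  (last char: '$')
Last column: moommmn$
Original string S is at sorted index 7

Answer: moommmn$
7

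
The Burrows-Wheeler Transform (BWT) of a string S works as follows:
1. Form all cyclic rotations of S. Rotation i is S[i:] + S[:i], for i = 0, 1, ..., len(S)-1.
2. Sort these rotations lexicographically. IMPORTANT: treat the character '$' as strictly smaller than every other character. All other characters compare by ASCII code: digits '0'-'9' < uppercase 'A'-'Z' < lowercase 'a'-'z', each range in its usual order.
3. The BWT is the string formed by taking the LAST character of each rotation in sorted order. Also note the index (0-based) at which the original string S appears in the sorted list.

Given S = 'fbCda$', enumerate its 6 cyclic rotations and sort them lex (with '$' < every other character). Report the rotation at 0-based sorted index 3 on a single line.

Answer: bCda$f

Derivation:
All 6 rotations (rotation i = S[i:]+S[:i]):
  rot[0] = fbCda$
  rot[1] = bCda$f
  rot[2] = Cda$fb
  rot[3] = da$fbC
  rot[4] = a$fbCd
  rot[5] = $fbCda
Sorted (with $ < everything):
  sorted[0] = $fbCda
  sorted[1] = Cda$fb
  sorted[2] = a$fbCd
  sorted[3] = bCda$f
  sorted[4] = da$fbC
  sorted[5] = fbCda$
sorted[3] = bCda$f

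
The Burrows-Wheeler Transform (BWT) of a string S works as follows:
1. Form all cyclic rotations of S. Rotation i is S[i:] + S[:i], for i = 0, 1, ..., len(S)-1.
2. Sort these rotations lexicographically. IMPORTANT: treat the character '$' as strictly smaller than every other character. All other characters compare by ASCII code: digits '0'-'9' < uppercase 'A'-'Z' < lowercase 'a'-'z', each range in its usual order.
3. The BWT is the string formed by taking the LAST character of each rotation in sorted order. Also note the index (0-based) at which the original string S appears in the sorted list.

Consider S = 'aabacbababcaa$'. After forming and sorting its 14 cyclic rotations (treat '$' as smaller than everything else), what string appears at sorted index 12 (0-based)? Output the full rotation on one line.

All 14 rotations (rotation i = S[i:]+S[:i]):
  rot[0] = aabacbababcaa$
  rot[1] = abacbababcaa$a
  rot[2] = bacbababcaa$aa
  rot[3] = acbababcaa$aab
  rot[4] = cbababcaa$aaba
  rot[5] = bababcaa$aabac
  rot[6] = ababcaa$aabacb
  rot[7] = babcaa$aabacba
  rot[8] = abcaa$aabacbab
  rot[9] = bcaa$aabacbaba
  rot[10] = caa$aabacbabab
  rot[11] = aa$aabacbababc
  rot[12] = a$aabacbababca
  rot[13] = $aabacbababcaa
Sorted (with $ < everything):
  sorted[0] = $aabacbababcaa
  sorted[1] = a$aabacbababca
  sorted[2] = aa$aabacbababc
  sorted[3] = aabacbababcaa$
  sorted[4] = ababcaa$aabacb
  sorted[5] = abacbababcaa$a
  sorted[6] = abcaa$aabacbab
  sorted[7] = acbababcaa$aab
  sorted[8] = bababcaa$aabac
  sorted[9] = babcaa$aabacba
  sorted[10] = bacbababcaa$aa
  sorted[11] = bcaa$aabacbaba
  sorted[12] = caa$aabacbabab
  sorted[13] = cbababcaa$aaba
sorted[12] = caa$aabacbabab

Answer: caa$aabacbabab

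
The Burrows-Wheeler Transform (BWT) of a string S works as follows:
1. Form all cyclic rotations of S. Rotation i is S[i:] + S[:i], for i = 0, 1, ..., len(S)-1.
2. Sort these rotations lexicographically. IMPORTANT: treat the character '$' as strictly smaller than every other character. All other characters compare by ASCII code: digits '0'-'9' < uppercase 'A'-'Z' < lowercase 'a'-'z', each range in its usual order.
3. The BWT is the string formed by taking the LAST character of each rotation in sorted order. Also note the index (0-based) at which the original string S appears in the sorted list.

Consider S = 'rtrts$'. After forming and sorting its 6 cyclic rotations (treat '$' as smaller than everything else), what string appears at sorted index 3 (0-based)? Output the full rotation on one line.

All 6 rotations (rotation i = S[i:]+S[:i]):
  rot[0] = rtrts$
  rot[1] = trts$r
  rot[2] = rts$rt
  rot[3] = ts$rtr
  rot[4] = s$rtrt
  rot[5] = $rtrts
Sorted (with $ < everything):
  sorted[0] = $rtrts
  sorted[1] = rtrts$
  sorted[2] = rts$rt
  sorted[3] = s$rtrt
  sorted[4] = trts$r
  sorted[5] = ts$rtr
sorted[3] = s$rtrt

Answer: s$rtrt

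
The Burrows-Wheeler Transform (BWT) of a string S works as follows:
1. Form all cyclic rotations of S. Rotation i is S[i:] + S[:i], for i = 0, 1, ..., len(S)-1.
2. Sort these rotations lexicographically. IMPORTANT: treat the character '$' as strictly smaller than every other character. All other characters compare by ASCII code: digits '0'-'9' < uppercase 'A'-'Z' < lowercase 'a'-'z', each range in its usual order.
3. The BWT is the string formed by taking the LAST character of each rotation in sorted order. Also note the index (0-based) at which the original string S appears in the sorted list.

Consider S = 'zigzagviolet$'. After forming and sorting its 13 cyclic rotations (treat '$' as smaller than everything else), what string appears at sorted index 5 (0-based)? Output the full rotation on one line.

All 13 rotations (rotation i = S[i:]+S[:i]):
  rot[0] = zigzagviolet$
  rot[1] = igzagviolet$z
  rot[2] = gzagviolet$zi
  rot[3] = zagviolet$zig
  rot[4] = agviolet$zigz
  rot[5] = gviolet$zigza
  rot[6] = violet$zigzag
  rot[7] = iolet$zigzagv
  rot[8] = olet$zigzagvi
  rot[9] = let$zigzagvio
  rot[10] = et$zigzagviol
  rot[11] = t$zigzagviole
  rot[12] = $zigzagviolet
Sorted (with $ < everything):
  sorted[0] = $zigzagviolet
  sorted[1] = agviolet$zigz
  sorted[2] = et$zigzagviol
  sorted[3] = gviolet$zigza
  sorted[4] = gzagviolet$zi
  sorted[5] = igzagviolet$z
  sorted[6] = iolet$zigzagv
  sorted[7] = let$zigzagvio
  sorted[8] = olet$zigzagvi
  sorted[9] = t$zigzagviole
  sorted[10] = violet$zigzag
  sorted[11] = zagviolet$zig
  sorted[12] = zigzagviolet$
sorted[5] = igzagviolet$z

Answer: igzagviolet$z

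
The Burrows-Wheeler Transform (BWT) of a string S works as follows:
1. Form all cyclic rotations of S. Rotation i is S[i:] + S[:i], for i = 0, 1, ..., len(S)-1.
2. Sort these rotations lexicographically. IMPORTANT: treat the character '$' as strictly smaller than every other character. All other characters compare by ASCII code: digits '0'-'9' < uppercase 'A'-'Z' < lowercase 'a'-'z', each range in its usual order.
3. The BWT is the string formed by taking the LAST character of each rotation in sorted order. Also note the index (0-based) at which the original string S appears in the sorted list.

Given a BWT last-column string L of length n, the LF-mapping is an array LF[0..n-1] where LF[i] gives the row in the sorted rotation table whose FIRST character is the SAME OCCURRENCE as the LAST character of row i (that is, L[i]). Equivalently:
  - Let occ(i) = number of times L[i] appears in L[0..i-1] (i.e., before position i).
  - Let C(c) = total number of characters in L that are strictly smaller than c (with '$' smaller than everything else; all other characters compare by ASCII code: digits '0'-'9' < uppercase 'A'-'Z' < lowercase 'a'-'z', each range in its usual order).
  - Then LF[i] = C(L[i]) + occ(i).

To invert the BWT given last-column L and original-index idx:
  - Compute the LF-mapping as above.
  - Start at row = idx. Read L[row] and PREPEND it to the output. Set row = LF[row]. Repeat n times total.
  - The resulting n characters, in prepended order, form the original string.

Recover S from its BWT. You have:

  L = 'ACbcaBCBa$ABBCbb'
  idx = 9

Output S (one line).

LF mapping: 1 7 12 15 10 3 8 4 11 0 2 5 6 9 13 14
Walk LF starting at row 9, prepending L[row]:
  step 1: row=9, L[9]='$', prepend. Next row=LF[9]=0
  step 2: row=0, L[0]='A', prepend. Next row=LF[0]=1
  step 3: row=1, L[1]='C', prepend. Next row=LF[1]=7
  step 4: row=7, L[7]='B', prepend. Next row=LF[7]=4
  step 5: row=4, L[4]='a', prepend. Next row=LF[4]=10
  step 6: row=10, L[10]='A', prepend. Next row=LF[10]=2
  step 7: row=2, L[2]='b', prepend. Next row=LF[2]=12
  step 8: row=12, L[12]='B', prepend. Next row=LF[12]=6
  step 9: row=6, L[6]='C', prepend. Next row=LF[6]=8
  step 10: row=8, L[8]='a', prepend. Next row=LF[8]=11
  step 11: row=11, L[11]='B', prepend. Next row=LF[11]=5
  step 12: row=5, L[5]='B', prepend. Next row=LF[5]=3
  step 13: row=3, L[3]='c', prepend. Next row=LF[3]=15
  step 14: row=15, L[15]='b', prepend. Next row=LF[15]=14
  step 15: row=14, L[14]='b', prepend. Next row=LF[14]=13
  step 16: row=13, L[13]='C', prepend. Next row=LF[13]=9
Reversed output: CbbcBBaCBbAaBCA$

Answer: CbbcBBaCBbAaBCA$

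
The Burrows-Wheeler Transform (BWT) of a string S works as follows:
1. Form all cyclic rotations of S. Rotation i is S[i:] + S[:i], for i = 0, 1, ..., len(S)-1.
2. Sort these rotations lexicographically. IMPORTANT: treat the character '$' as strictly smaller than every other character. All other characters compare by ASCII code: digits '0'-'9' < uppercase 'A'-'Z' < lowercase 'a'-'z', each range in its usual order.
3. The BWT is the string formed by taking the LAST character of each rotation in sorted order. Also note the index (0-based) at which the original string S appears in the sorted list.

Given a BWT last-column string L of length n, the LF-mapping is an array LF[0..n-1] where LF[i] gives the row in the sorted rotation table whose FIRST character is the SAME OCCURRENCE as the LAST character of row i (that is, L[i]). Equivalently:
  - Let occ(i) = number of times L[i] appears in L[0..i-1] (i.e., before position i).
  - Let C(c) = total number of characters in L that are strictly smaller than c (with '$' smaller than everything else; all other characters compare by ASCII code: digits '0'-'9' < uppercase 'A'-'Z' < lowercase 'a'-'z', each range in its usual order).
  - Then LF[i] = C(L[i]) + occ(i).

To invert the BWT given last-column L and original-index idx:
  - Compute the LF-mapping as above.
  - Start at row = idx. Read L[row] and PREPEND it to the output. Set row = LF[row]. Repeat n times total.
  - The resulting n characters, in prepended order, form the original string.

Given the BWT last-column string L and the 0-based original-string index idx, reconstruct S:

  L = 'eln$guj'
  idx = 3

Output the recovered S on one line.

Answer: jungle$

Derivation:
LF mapping: 1 4 5 0 2 6 3
Walk LF starting at row 3, prepending L[row]:
  step 1: row=3, L[3]='$', prepend. Next row=LF[3]=0
  step 2: row=0, L[0]='e', prepend. Next row=LF[0]=1
  step 3: row=1, L[1]='l', prepend. Next row=LF[1]=4
  step 4: row=4, L[4]='g', prepend. Next row=LF[4]=2
  step 5: row=2, L[2]='n', prepend. Next row=LF[2]=5
  step 6: row=5, L[5]='u', prepend. Next row=LF[5]=6
  step 7: row=6, L[6]='j', prepend. Next row=LF[6]=3
Reversed output: jungle$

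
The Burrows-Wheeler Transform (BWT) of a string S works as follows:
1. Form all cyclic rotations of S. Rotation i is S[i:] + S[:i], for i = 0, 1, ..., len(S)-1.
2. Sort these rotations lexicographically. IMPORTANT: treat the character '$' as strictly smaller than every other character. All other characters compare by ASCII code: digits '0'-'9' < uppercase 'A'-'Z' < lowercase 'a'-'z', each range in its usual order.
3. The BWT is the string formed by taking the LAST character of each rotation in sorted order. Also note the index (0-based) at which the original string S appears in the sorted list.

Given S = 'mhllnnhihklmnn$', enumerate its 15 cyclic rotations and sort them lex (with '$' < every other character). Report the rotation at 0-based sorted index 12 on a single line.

All 15 rotations (rotation i = S[i:]+S[:i]):
  rot[0] = mhllnnhihklmnn$
  rot[1] = hllnnhihklmnn$m
  rot[2] = llnnhihklmnn$mh
  rot[3] = lnnhihklmnn$mhl
  rot[4] = nnhihklmnn$mhll
  rot[5] = nhihklmnn$mhlln
  rot[6] = hihklmnn$mhllnn
  rot[7] = ihklmnn$mhllnnh
  rot[8] = hklmnn$mhllnnhi
  rot[9] = klmnn$mhllnnhih
  rot[10] = lmnn$mhllnnhihk
  rot[11] = mnn$mhllnnhihkl
  rot[12] = nn$mhllnnhihklm
  rot[13] = n$mhllnnhihklmn
  rot[14] = $mhllnnhihklmnn
Sorted (with $ < everything):
  sorted[0] = $mhllnnhihklmnn
  sorted[1] = hihklmnn$mhllnn
  sorted[2] = hklmnn$mhllnnhi
  sorted[3] = hllnnhihklmnn$m
  sorted[4] = ihklmnn$mhllnnh
  sorted[5] = klmnn$mhllnnhih
  sorted[6] = llnnhihklmnn$mh
  sorted[7] = lmnn$mhllnnhihk
  sorted[8] = lnnhihklmnn$mhl
  sorted[9] = mhllnnhihklmnn$
  sorted[10] = mnn$mhllnnhihkl
  sorted[11] = n$mhllnnhihklmn
  sorted[12] = nhihklmnn$mhlln
  sorted[13] = nn$mhllnnhihklm
  sorted[14] = nnhihklmnn$mhll
sorted[12] = nhihklmnn$mhlln

Answer: nhihklmnn$mhlln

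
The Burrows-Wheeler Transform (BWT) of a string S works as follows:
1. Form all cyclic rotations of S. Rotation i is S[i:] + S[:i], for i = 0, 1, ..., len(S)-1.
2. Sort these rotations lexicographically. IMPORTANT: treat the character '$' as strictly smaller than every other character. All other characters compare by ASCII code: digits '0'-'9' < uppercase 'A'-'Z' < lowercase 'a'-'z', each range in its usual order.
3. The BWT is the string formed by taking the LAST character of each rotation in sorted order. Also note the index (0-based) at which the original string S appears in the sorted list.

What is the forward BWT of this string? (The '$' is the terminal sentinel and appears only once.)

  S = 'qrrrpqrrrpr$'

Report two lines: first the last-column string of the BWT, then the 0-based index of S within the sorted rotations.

Answer: rrr$pprrrrqq
3

Derivation:
All 12 rotations (rotation i = S[i:]+S[:i]):
  rot[0] = qrrrpqrrrpr$
  rot[1] = rrrpqrrrpr$q
  rot[2] = rrpqrrrpr$qr
  rot[3] = rpqrrrpr$qrr
  rot[4] = pqrrrpr$qrrr
  rot[5] = qrrrpr$qrrrp
  rot[6] = rrrpr$qrrrpq
  rot[7] = rrpr$qrrrpqr
  rot[8] = rpr$qrrrpqrr
  rot[9] = pr$qrrrpqrrr
  rot[10] = r$qrrrpqrrrp
  rot[11] = $qrrrpqrrrpr
Sorted (with $ < everything):
  sorted[0] = $qrrrpqrrrpr  (last char: 'r')
  sorted[1] = pqrrrpr$qrrr  (last char: 'r')
  sorted[2] = pr$qrrrpqrrr  (last char: 'r')
  sorted[3] = qrrrpqrrrpr$  (last char: '$')
  sorted[4] = qrrrpr$qrrrp  (last char: 'p')
  sorted[5] = r$qrrrpqrrrp  (last char: 'p')
  sorted[6] = rpqrrrpr$qrr  (last char: 'r')
  sorted[7] = rpr$qrrrpqrr  (last char: 'r')
  sorted[8] = rrpqrrrpr$qr  (last char: 'r')
  sorted[9] = rrpr$qrrrpqr  (last char: 'r')
  sorted[10] = rrrpqrrrpr$q  (last char: 'q')
  sorted[11] = rrrpr$qrrrpq  (last char: 'q')
Last column: rrr$pprrrrqq
Original string S is at sorted index 3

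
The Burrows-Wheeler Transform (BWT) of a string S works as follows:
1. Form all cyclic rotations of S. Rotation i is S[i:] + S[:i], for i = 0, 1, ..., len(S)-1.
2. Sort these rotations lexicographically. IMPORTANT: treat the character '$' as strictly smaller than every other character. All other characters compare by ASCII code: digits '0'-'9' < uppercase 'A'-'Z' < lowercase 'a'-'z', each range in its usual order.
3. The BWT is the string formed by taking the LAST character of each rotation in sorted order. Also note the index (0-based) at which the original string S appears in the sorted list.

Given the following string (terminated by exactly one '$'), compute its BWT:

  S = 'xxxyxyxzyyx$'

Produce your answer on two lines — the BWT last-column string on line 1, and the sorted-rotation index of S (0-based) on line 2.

Answer: xy$xxyyyxxzx
2

Derivation:
All 12 rotations (rotation i = S[i:]+S[:i]):
  rot[0] = xxxyxyxzyyx$
  rot[1] = xxyxyxzyyx$x
  rot[2] = xyxyxzyyx$xx
  rot[3] = yxyxzyyx$xxx
  rot[4] = xyxzyyx$xxxy
  rot[5] = yxzyyx$xxxyx
  rot[6] = xzyyx$xxxyxy
  rot[7] = zyyx$xxxyxyx
  rot[8] = yyx$xxxyxyxz
  rot[9] = yx$xxxyxyxzy
  rot[10] = x$xxxyxyxzyy
  rot[11] = $xxxyxyxzyyx
Sorted (with $ < everything):
  sorted[0] = $xxxyxyxzyyx  (last char: 'x')
  sorted[1] = x$xxxyxyxzyy  (last char: 'y')
  sorted[2] = xxxyxyxzyyx$  (last char: '$')
  sorted[3] = xxyxyxzyyx$x  (last char: 'x')
  sorted[4] = xyxyxzyyx$xx  (last char: 'x')
  sorted[5] = xyxzyyx$xxxy  (last char: 'y')
  sorted[6] = xzyyx$xxxyxy  (last char: 'y')
  sorted[7] = yx$xxxyxyxzy  (last char: 'y')
  sorted[8] = yxyxzyyx$xxx  (last char: 'x')
  sorted[9] = yxzyyx$xxxyx  (last char: 'x')
  sorted[10] = yyx$xxxyxyxz  (last char: 'z')
  sorted[11] = zyyx$xxxyxyx  (last char: 'x')
Last column: xy$xxyyyxxzx
Original string S is at sorted index 2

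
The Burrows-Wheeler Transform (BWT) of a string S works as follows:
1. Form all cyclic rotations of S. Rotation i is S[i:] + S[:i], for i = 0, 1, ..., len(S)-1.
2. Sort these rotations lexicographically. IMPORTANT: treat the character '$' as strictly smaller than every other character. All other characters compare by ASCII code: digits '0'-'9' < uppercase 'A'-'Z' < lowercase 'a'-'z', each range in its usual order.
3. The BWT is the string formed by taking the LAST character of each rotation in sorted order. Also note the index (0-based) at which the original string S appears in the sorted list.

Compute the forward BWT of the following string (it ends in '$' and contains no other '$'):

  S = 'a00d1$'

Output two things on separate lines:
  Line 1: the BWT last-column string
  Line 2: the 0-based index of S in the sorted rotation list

All 6 rotations (rotation i = S[i:]+S[:i]):
  rot[0] = a00d1$
  rot[1] = 00d1$a
  rot[2] = 0d1$a0
  rot[3] = d1$a00
  rot[4] = 1$a00d
  rot[5] = $a00d1
Sorted (with $ < everything):
  sorted[0] = $a00d1  (last char: '1')
  sorted[1] = 00d1$a  (last char: 'a')
  sorted[2] = 0d1$a0  (last char: '0')
  sorted[3] = 1$a00d  (last char: 'd')
  sorted[4] = a00d1$  (last char: '$')
  sorted[5] = d1$a00  (last char: '0')
Last column: 1a0d$0
Original string S is at sorted index 4

Answer: 1a0d$0
4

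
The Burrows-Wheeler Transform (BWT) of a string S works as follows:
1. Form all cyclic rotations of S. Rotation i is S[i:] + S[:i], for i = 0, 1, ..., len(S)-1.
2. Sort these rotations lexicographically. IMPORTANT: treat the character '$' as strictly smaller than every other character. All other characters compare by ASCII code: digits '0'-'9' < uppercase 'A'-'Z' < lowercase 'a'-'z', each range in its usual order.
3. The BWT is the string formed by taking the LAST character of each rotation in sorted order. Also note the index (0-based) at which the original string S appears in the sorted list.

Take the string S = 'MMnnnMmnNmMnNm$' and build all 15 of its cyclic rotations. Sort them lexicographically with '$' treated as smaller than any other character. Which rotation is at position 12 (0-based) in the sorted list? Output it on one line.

Answer: nNmMnNm$MMnnnMm

Derivation:
All 15 rotations (rotation i = S[i:]+S[:i]):
  rot[0] = MMnnnMmnNmMnNm$
  rot[1] = MnnnMmnNmMnNm$M
  rot[2] = nnnMmnNmMnNm$MM
  rot[3] = nnMmnNmMnNm$MMn
  rot[4] = nMmnNmMnNm$MMnn
  rot[5] = MmnNmMnNm$MMnnn
  rot[6] = mnNmMnNm$MMnnnM
  rot[7] = nNmMnNm$MMnnnMm
  rot[8] = NmMnNm$MMnnnMmn
  rot[9] = mMnNm$MMnnnMmnN
  rot[10] = MnNm$MMnnnMmnNm
  rot[11] = nNm$MMnnnMmnNmM
  rot[12] = Nm$MMnnnMmnNmMn
  rot[13] = m$MMnnnMmnNmMnN
  rot[14] = $MMnnnMmnNmMnNm
Sorted (with $ < everything):
  sorted[0] = $MMnnnMmnNmMnNm
  sorted[1] = MMnnnMmnNmMnNm$
  sorted[2] = MmnNmMnNm$MMnnn
  sorted[3] = MnNm$MMnnnMmnNm
  sorted[4] = MnnnMmnNmMnNm$M
  sorted[5] = Nm$MMnnnMmnNmMn
  sorted[6] = NmMnNm$MMnnnMmn
  sorted[7] = m$MMnnnMmnNmMnN
  sorted[8] = mMnNm$MMnnnMmnN
  sorted[9] = mnNmMnNm$MMnnnM
  sorted[10] = nMmnNmMnNm$MMnn
  sorted[11] = nNm$MMnnnMmnNmM
  sorted[12] = nNmMnNm$MMnnnMm
  sorted[13] = nnMmnNmMnNm$MMn
  sorted[14] = nnnMmnNmMnNm$MM
sorted[12] = nNmMnNm$MMnnnMm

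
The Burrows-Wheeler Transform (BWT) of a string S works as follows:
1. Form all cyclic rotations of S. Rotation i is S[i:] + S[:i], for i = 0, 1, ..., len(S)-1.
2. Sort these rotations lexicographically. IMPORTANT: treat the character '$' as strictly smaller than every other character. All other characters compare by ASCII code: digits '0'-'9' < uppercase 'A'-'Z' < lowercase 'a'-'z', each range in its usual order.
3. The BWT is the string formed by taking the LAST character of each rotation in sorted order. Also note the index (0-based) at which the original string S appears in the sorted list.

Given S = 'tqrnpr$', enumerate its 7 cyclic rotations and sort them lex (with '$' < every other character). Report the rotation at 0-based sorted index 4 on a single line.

All 7 rotations (rotation i = S[i:]+S[:i]):
  rot[0] = tqrnpr$
  rot[1] = qrnpr$t
  rot[2] = rnpr$tq
  rot[3] = npr$tqr
  rot[4] = pr$tqrn
  rot[5] = r$tqrnp
  rot[6] = $tqrnpr
Sorted (with $ < everything):
  sorted[0] = $tqrnpr
  sorted[1] = npr$tqr
  sorted[2] = pr$tqrn
  sorted[3] = qrnpr$t
  sorted[4] = r$tqrnp
  sorted[5] = rnpr$tq
  sorted[6] = tqrnpr$
sorted[4] = r$tqrnp

Answer: r$tqrnp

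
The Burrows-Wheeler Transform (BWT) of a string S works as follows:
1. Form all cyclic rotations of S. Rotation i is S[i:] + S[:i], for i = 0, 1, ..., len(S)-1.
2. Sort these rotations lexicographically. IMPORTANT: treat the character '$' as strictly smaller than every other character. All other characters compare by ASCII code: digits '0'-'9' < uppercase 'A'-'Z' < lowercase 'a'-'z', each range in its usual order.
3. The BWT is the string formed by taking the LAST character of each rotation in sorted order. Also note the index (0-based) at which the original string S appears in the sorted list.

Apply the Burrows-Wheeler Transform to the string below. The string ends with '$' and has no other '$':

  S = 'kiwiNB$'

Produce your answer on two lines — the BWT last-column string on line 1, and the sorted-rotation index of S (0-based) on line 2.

Answer: BNiwk$i
5

Derivation:
All 7 rotations (rotation i = S[i:]+S[:i]):
  rot[0] = kiwiNB$
  rot[1] = iwiNB$k
  rot[2] = wiNB$ki
  rot[3] = iNB$kiw
  rot[4] = NB$kiwi
  rot[5] = B$kiwiN
  rot[6] = $kiwiNB
Sorted (with $ < everything):
  sorted[0] = $kiwiNB  (last char: 'B')
  sorted[1] = B$kiwiN  (last char: 'N')
  sorted[2] = NB$kiwi  (last char: 'i')
  sorted[3] = iNB$kiw  (last char: 'w')
  sorted[4] = iwiNB$k  (last char: 'k')
  sorted[5] = kiwiNB$  (last char: '$')
  sorted[6] = wiNB$ki  (last char: 'i')
Last column: BNiwk$i
Original string S is at sorted index 5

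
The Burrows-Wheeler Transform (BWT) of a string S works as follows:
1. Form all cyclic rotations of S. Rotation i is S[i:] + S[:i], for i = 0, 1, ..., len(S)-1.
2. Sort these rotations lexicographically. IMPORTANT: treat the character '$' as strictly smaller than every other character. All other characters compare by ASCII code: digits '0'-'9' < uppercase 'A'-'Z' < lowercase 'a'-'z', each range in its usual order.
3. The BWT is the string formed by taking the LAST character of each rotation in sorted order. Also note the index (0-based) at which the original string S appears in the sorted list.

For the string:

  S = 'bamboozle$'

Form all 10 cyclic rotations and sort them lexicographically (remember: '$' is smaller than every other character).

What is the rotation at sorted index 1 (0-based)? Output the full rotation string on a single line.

Answer: amboozle$b

Derivation:
All 10 rotations (rotation i = S[i:]+S[:i]):
  rot[0] = bamboozle$
  rot[1] = amboozle$b
  rot[2] = mboozle$ba
  rot[3] = boozle$bam
  rot[4] = oozle$bamb
  rot[5] = ozle$bambo
  rot[6] = zle$bamboo
  rot[7] = le$bambooz
  rot[8] = e$bamboozl
  rot[9] = $bamboozle
Sorted (with $ < everything):
  sorted[0] = $bamboozle
  sorted[1] = amboozle$b
  sorted[2] = bamboozle$
  sorted[3] = boozle$bam
  sorted[4] = e$bamboozl
  sorted[5] = le$bambooz
  sorted[6] = mboozle$ba
  sorted[7] = oozle$bamb
  sorted[8] = ozle$bambo
  sorted[9] = zle$bamboo
sorted[1] = amboozle$b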